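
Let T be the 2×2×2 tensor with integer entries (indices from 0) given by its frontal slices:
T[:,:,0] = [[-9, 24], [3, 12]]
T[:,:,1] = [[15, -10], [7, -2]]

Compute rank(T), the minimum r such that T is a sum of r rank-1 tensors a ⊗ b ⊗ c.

Lower bound: the mode-2 unfolding of T (rows indexed by j, columns by (i,k) = (0,0), (0,1), (1,0), (1,1)) is [[-9, 15, 3, 7], [24, -10, 12, -2]].
There the 2×2 minor on rows j ∈ {0, 1}, columns (i,k) ∈ {(0,0), (0,1)} is det [[-9, 15], [24, -10]] = -270 ≠ 0, so this unfolding has rank ≥ 2; CP rank is at least every unfolding rank, so rank(T) ≥ 2. (This is only a lower bound: in general the CP rank may exceed every unfolding rank, so we still need to exhibit 2 rank-1 terms summing to T.)
Upper bound — finding two terms. Write S_k = T[:,:,k] for the frontal slices: S₀ = [[-9, 24], [3, 12]], S₁ = [[15, -10], [7, -2]].
If T = a₁ ⊗ b₁ ⊗ c₁ + a₂ ⊗ b₂ ⊗ c₂ then each S_k = c₁[k]·a₁b₁ᵀ + c₂[k]·a₂b₂ᵀ. S₀ and S₁ are linearly independent, so a₁b₁ᵀ and a₂b₂ᵀ must span the same plane of matrices: they are the rank-1 matrices of the form x·S₀ + y·S₁.
det(x·S₀ + y·S₁) is −180·x² + 60·xy + 40·y² = (-20)·(3·x − 2·y)(3·x + y), vanishing at (x:y) = (2:3) and (1:-3).
M₁ = 2·S₀ + 3·S₁ = [[27, 18], [27, 18]] = 9·[1, 1][3, 2]ᵀ and M₂ = S₀ − 3·S₁ = [[-54, 54], [-18, 18]] = (-18)·[3, 1][1, -1]ᵀ, so take a₁ = [1, 1], b₁ = [3, 2], a₂ = [3, 1], b₂ = [1, -1].
Each slice is an integer combination of E₁ = a₁b₁ᵀ and E₂ = a₂b₂ᵀ: S₀ = 3·E₁ − 6·E₂, S₁ = E₁ + 4·E₂; reading off coefficients, c₁ = [3, 1] and c₂ = [-6, 4].
Hence T = [1, 1] ⊗ [3, 2] ⊗ [3, 1] + [3, 1] ⊗ [1, -1] ⊗ [-6, 4], so rank(T) ≤ 2.
These bounds meet, so rank(T) = 2.

2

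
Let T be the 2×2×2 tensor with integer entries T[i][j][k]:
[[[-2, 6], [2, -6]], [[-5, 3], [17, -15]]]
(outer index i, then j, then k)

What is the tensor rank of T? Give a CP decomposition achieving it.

Lower bound: in the mode-2 unfolding of T (rows indexed by j, columns by (i,k)) the 2×2 minor on rows j ∈ {0, 1}, columns (i,k) ∈ {(0,0), (1,0)} is det [[-2, -5], [2, 17]] = -24 ≠ 0, so that unfolding has rank ≥ 2 and hence rank(T) ≥ 2 (CP rank is at least every unfolding rank, though it can be larger).
Upper bound: with S_k = T[:,:,k], the two rank-1 terms a₁b₁ᵀ, a₂b₂ᵀ are the rank-1 members of the pencil x·S₀ + y·S₁.
det(x·S₀ + y·S₁) is −24·x² + 96·xy − 72·y² = (-24)·(x − 3·y)(x − y), vanishing at (x:y) = (3:1) and (1:1).
M₁ = 3·S₀ + S₁ = [[0, 0], [-12, 36]] = (-12)·[0, 1][1, -3]ᵀ and M₂ = S₀ + S₁ = [[4, -4], [-2, 2]] = 2·[2, -1][1, -1]ᵀ, so take a₁ = [0, 1], b₁ = [1, -3], a₂ = [2, -1], b₂ = [1, -1].
Each slice is an integer combination of E₁ = a₁b₁ᵀ and E₂ = a₂b₂ᵀ: S₀ = −6·E₁ − E₂, S₁ = 6·E₁ + 3·E₂; reading off coefficients, c₁ = [-6, 6] and c₂ = [-1, 3].
Hence T = [0, 1] ⊗ [1, -3] ⊗ [-6, 6] + [2, -1] ⊗ [1, -1] ⊗ [-1, 3], so rank(T) ≤ 2.
These bounds meet, so rank(T) = 2.

rank(T) = 2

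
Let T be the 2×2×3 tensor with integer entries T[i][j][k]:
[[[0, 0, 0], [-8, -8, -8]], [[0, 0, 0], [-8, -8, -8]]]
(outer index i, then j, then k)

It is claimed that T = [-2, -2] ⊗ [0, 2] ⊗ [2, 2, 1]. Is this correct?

No

Reconstruct entry (0,1,2) from the claimed factors: Σₗ aₗ[0]bₗ[1]cₗ[2] = (-2)·(2)·(1) = -4, but T[0,1,2] = -8. The claim is false.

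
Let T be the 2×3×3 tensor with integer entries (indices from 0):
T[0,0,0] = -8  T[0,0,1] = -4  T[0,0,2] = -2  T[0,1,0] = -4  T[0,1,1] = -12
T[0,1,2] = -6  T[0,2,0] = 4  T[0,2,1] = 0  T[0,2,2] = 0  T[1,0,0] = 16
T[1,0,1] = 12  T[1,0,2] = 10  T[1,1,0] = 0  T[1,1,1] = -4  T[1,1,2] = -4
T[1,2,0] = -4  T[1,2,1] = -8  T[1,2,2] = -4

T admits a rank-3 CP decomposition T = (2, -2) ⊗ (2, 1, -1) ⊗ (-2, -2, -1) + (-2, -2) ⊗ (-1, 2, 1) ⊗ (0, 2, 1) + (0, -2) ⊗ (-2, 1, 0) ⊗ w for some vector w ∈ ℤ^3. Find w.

w = (2, 0, 1)

Subtract the known terms from T to get the rank-1 residual R = (0, -2) ⊗ (-2, 1, 0) ⊗ w, so R[i,j,k] = a[i]·b[j]·w[k]. Pick indices with nonzero a[1]·b[0] = (-2)·(-2) = 4. Only the fibre through (1,0,·) is needed: R[1,0,:] = T[1,0,:] − Σₗ aₗ[1]bₗ[0]cₗ = [16, 12, 10] − (-2)·(2)·(-2, -2, -1) − (-2)·(-1)·(0, 2, 1) = [8, 0, 4]. Then w[k] = R[1,0,k] / 4 for each k, giving w = [8, 0, 4] / 4 = (2, 0, 1).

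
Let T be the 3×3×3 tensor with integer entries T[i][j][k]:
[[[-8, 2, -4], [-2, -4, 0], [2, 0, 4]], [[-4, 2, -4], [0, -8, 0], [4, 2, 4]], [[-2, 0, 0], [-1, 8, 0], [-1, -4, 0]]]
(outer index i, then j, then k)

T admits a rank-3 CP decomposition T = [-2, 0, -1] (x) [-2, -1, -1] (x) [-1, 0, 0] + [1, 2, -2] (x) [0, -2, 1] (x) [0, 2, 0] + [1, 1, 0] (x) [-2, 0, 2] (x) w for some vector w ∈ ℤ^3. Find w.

Subtract the known terms from T to get the rank-1 residual R = [1, 1, 0] (x) [-2, 0, 2] (x) w, so R[i,j,k] = a[i]·b[j]·w[k]. Pick indices with nonzero a[0]·b[0] = (1)·(-2) = -2. Only the fibre through (0,0,·) is needed: R[0,0,:] = T[0,0,:] − Σₗ aₗ[0]bₗ[0]cₗ = [-8, 2, -4] − (-2)·(-2)·[-1, 0, 0] − (1)·(0)·[0, 2, 0] = [-4, 2, -4]. Then w[k] = R[0,0,k] / -2 for each k, giving w = [-4, 2, -4] / -2 = [2, -1, 2].

w = [2, -1, 2]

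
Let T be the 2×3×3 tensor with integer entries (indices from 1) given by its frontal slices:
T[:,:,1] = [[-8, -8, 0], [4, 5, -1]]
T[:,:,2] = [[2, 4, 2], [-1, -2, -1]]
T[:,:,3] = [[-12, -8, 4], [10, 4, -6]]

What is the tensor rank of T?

Lower bound: the mode-3 unfolding of T (rows indexed by k, columns by (i,j) = (1,1), (1,2), (1,3), (2,1), (2,2), (2,3)) is [[-8, -8, 0, 4, 5, -1], [2, 4, 2, -1, -2, -1], [-12, -8, 4, 10, 4, -6]].
There the 3×3 minor on rows k ∈ {1, 2, 3}, columns (i,j) ∈ {(1,1), (1,2), (2,1)} is det [[-8, -8, 4], [2, 4, -1], [-12, -8, 10]] = -64 ≠ 0, so this unfolding has rank ≥ 3; CP rank is at least every unfolding rank, so rank(T) ≥ 3. (Unfolding ranks only ever bound the CP rank from below — rank(T) can be strictly larger than all of them — so the matching upper bound has to come from an explicit 3-term decomposition.)
Upper bound: T is a sum of 3 rank-1 terms, T = [0, 1] ⊗ [2, -1, -1] ⊗ [-1, 0, 0] + [1, -1] ⊗ [1, 0, -1] ⊗ [-4, 0, -8] + [2, -1] ⊗ [1, 2, 1] ⊗ [-2, 1, -2] (written with every a and b primitive with positive leading entry and the scale carried by c; CP decompositions are not unique, and this one is verified by expanding entrywise), so rank(T) ≤ 3.
These bounds meet, so rank(T) = 3.

3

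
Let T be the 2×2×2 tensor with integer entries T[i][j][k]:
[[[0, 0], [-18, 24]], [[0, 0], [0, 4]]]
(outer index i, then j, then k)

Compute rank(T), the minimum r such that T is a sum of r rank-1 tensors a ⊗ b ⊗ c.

Lower bound: the mode-1 unfolding of T (rows indexed by i, columns by (j,k) = (0,0), (0,1), (1,0), (1,1)) is [[0, 0, -18, 24], [0, 0, 0, 4]].
There the 2×2 minor on rows i ∈ {0, 1}, columns (j,k) ∈ {(1,0), (1,1)} is det [[-18, 24], [0, 4]] = -72 ≠ 0, so this unfolding has rank ≥ 2; CP rank is at least every unfolding rank, so rank(T) ≥ 2. (Flattening ranks never certify an upper bound on CP rank; for that we must actually write T with 2 rank-1 terms.)
Upper bound — finding two terms. Every mode-2 slice of T is a multiple of one matrix: T[:,j,:] = b[j]·M with b = (0, 1) and M = [[-18, 24], [0, 4]] (rows indexed by i, columns by k). So it suffices to write M as a sum of two rank-1 matrices.
Splitting M by its rows (i = 0, 1), M = (1, 0)(-18, 24)ᵀ + (0, 1)(0, 4)ᵀ.
Hence T = (1, 0) ⊗ (0, 1) ⊗ (-18, 24) + (0, 1) ⊗ (0, 1) ⊗ (0, 4), so rank(T) ≤ 2.
These bounds meet, so rank(T) = 2.

2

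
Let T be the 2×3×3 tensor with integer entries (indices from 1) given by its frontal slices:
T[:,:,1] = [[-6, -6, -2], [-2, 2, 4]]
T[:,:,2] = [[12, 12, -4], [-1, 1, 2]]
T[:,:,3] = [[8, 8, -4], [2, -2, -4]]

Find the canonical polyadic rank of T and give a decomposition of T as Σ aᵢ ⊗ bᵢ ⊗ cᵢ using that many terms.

Lower bound: the mode-3 unfolding of T (rows indexed by k, columns by (i,j) = (1,1), (1,2), (1,3), (2,1), (2,2), (2,3)) is [[-6, -6, -2, -2, 2, 4], [12, 12, -4, -1, 1, 2], [8, 8, -4, 2, -2, -4]].
There the 3×3 minor on rows k ∈ {1, 2, 3}, columns (i,j) ∈ {(1,1), (1,3), (2,1)} is det [[-6, -2, -2], [12, -4, -1], [8, -4, 2]] = 168 ≠ 0, so this unfolding has rank ≥ 3; CP rank is at least every unfolding rank, so rank(T) ≥ 3. (Unfolding ranks only ever bound the CP rank from below — rank(T) can be strictly larger than all of them — so the matching upper bound has to come from an explicit 3-term decomposition.)
Upper bound: T is a sum of 3 rank-1 terms, T = (0, 1) ⊗ (1, -1, -2) ⊗ (-2, -1, 2) + (1, 0) ⊗ (1, 1, -1) ⊗ (2, 4, 4) + (1, 0) ⊗ (1, 1, 0) ⊗ (-8, 8, 4) (written with every a and b primitive with positive leading entry and the scale carried by c; CP decompositions are not unique, and this one is verified by expanding entrywise), so rank(T) ≤ 3.
These bounds meet, so rank(T) = 3.
Check entry T[1,1,3] = 8: (0)·(1)·(2) + (1)·(1)·(4) + (1)·(1)·(4) = 8.

rank(T) = 3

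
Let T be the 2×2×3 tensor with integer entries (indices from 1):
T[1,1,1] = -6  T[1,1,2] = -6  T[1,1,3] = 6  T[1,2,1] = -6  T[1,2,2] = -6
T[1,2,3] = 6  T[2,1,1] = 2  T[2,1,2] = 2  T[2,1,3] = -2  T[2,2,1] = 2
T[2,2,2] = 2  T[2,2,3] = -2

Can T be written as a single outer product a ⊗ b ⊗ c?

Yes

If T = a ⊗ b ⊗ c then every fibre of T is a multiple of the corresponding factor, so read the factors off the fibres through the nonzero entry T[1,1,1] = -6.
The mode-1 fibre T[:,1,1] = [-6, 2] gives a = [3, -1] (primitive direction); the mode-2 fibre T[1,:,1] = [-6, -6] gives b = [1, 1]; then c[k] = T[1,1,k] / (a[1]·b[1]) = [-6, -6, 6] / 3 = [-2, -2, 2].
Expanding [3, -1] ⊗ [1, 1] ⊗ [-2, -2, 2] reproduces all 12 entries of T, so T = [3, -1] ⊗ [1, 1] ⊗ [-2, -2, 2] and rank(T) ≤ 1.
Equivalently every frontal slice T[:,:,k] is c[k] times the rank-1 matrix [3, -1] ⊗ [1, 1]. So T has rank 1 (it is nonzero).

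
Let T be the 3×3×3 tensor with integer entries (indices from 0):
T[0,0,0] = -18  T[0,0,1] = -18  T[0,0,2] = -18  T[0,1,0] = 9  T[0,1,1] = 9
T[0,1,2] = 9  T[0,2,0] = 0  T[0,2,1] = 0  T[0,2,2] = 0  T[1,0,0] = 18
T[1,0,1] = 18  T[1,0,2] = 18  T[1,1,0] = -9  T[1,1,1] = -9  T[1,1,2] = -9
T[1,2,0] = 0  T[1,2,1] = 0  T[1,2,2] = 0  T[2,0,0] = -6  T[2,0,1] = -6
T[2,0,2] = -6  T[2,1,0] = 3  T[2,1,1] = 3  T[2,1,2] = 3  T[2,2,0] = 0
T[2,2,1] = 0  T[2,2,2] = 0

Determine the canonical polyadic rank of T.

Lower bound: T ≠ 0 (e.g. T[0,0,0] = -18), so rank(T) ≥ 1.
Upper bound: if T = a (x) b (x) c then every fibre of T is a multiple of the corresponding factor, so read the factors off the fibres through the nonzero entry T[0,0,0] = -18.
The mode-1 fibre T[:,0,0] = [-18, 18, -6] gives a = [3, -3, 1] (primitive direction); the mode-2 fibre T[0,:,0] = [-18, 9, 0] gives b = [2, -1, 0]; then c[k] = T[0,0,k] / (a[0]·b[0]) = [-18, -18, -18] / 6 = [-3, -3, -3].
Expanding [3, -3, 1] (x) [2, -1, 0] (x) [-3, -3, -3] reproduces all 27 entries of T, so T = [3, -3, 1] (x) [2, -1, 0] (x) [-3, -3, -3] and rank(T) ≤ 1.
These bounds meet, so rank(T) = 1.

1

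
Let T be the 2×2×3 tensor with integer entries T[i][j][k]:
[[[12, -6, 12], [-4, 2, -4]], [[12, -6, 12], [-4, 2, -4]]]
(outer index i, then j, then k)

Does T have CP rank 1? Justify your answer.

The mode-1 fibre T[:,0,0] = [12, 12] gives a = (1, 1) (primitive direction); the mode-2 fibre T[0,:,0] = [12, -4] gives b = (3, -1); then c[k] = T[0,0,k] / (a[0]·b[0]) = [12, -6, 12] / 3 = (4, -2, 4).
Expanding (1, 1) (x) (3, -1) (x) (4, -2, 4) reproduces all 12 entries of T, so T = (1, 1) (x) (3, -1) (x) (4, -2, 4) and rank(T) ≤ 1.
Equivalently every frontal slice T[:,:,k] is c[k] times the rank-1 matrix (1, 1) (x) (3, -1). So T has rank 1 (it is nonzero).

Yes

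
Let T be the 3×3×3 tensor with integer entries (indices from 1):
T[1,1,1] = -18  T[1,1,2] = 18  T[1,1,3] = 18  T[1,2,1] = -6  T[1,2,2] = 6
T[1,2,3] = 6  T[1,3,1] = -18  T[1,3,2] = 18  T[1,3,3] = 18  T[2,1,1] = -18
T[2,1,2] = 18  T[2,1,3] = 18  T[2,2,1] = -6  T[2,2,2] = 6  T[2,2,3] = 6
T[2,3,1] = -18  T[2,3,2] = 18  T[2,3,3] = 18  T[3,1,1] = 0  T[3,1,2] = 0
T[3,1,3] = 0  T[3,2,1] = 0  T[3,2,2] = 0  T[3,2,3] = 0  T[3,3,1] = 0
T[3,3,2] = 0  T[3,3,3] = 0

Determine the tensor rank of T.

1

Lower bound: T ≠ 0 (e.g. T[1,1,1] = -18), so rank(T) ≥ 1.
Upper bound: if T = a ∘ b ∘ c then every fibre of T is a multiple of the corresponding factor, so read the factors off the fibres through the nonzero entry T[1,1,1] = -18.
The mode-1 fibre T[:,1,1] = [-18, -18, 0] gives a = (1, 1, 0) (primitive direction); the mode-2 fibre T[1,:,1] = [-18, -6, -18] gives b = (3, 1, 3); then c[k] = T[1,1,k] / (a[1]·b[1]) = [-18, 18, 18] / 3 = (-6, 6, 6).
Expanding (1, 1, 0) ∘ (3, 1, 3) ∘ (-6, 6, 6) reproduces all 27 entries of T, so T = (1, 1, 0) ∘ (3, 1, 3) ∘ (-6, 6, 6) and rank(T) ≤ 1.
These bounds meet, so rank(T) = 1.
Check entry T[2,2,2] = 6: (1)·(1)·(6) = 6.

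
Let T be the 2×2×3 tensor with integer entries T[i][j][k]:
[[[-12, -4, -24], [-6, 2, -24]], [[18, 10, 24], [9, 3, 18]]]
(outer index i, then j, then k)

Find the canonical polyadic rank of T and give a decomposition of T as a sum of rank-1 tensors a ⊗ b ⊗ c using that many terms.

rank(T) = 2

Lower bound: the mode-3 unfolding of T (rows indexed by k, columns by (i,j) = (0,0), (0,1), (1,0), (1,1)) is [[-12, -6, 18, 9], [-4, 2, 10, 3], [-24, -24, 24, 18]].
There the 2×2 minor on rows k ∈ {0, 1}, columns (i,j) ∈ {(0,0), (0,1)} is det [[-12, -6], [-4, 2]] = -48 ≠ 0, so this unfolding has rank ≥ 2; CP rank is at least every unfolding rank, so rank(T) ≥ 2. (Flattening ranks never certify an upper bound on CP rank; for that we must actually write T with 2 rank-1 terms.)
Upper bound — finding two terms. Write S_k = T[:,:,k] for the frontal slices: S₀ = [[-12, -6], [18, 9]], S₁ = [[-4, 2], [10, 3]], S₂ = [[-24, -24], [24, 18]].
If T = a₁ ⊗ b₁ ⊗ c₁ + a₂ ⊗ b₂ ⊗ c₂ then each S_k = c₁[k]·a₁b₁ᵀ + c₂[k]·a₂b₂ᵀ. S₀ and S₁ are linearly independent, so a₁b₁ᵀ and a₂b₂ᵀ must span the same plane of matrices: they are the rank-1 matrices of the form x·S₀ + y·S₁.
det(x·S₀ + y·S₁) is −48·xy − 32·y² = (-16)·(3·x + 2·y)(y), vanishing at (x:y) = (2:-3) and (1:0).
M₁ = 2·S₀ − 3·S₁ = [[-12, -18], [6, 9]] = (-3)·[2, -1][2, 3]ᵀ and M₂ = S₀ = [[-12, -6], [18, 9]] = (-3)·[2, -3][2, 1]ᵀ, so take a₁ = [2, -1], b₁ = [2, 3], a₂ = [2, -3], b₂ = [2, 1].
Each slice is an integer combination of E₁ = a₁b₁ᵀ and E₂ = a₂b₂ᵀ: S₀ = −3·E₂, S₁ = E₁ − 2·E₂, S₂ = −3·E₁ − 3·E₂; reading off coefficients, c₁ = [0, 1, -3] and c₂ = [-3, -2, -3].
Hence T = [2, -1] ⊗ [2, 3] ⊗ [0, 1, -3] + [2, -3] ⊗ [2, 1] ⊗ [-3, -2, -3], so rank(T) ≤ 2.
These bounds meet, so rank(T) = 2.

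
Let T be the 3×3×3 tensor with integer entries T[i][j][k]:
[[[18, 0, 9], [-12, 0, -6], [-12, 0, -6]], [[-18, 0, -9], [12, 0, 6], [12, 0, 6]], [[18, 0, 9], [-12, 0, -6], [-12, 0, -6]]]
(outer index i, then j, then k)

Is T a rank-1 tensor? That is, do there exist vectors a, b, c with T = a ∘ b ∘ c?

If T = a ∘ b ∘ c then every fibre of T is a multiple of the corresponding factor, so read the factors off the fibres through the nonzero entry T[0,0,0] = 18.
The mode-1 fibre T[:,0,0] = [18, -18, 18] gives a = [1, -1, 1] (primitive direction); the mode-2 fibre T[0,:,0] = [18, -12, -12] gives b = [3, -2, -2]; then c[k] = T[0,0,k] / (a[0]·b[0]) = [18, 0, 9] / 3 = [6, 0, 3].
Expanding [1, -1, 1] ∘ [3, -2, -2] ∘ [6, 0, 3] reproduces all 27 entries of T, so T = [1, -1, 1] ∘ [3, -2, -2] ∘ [6, 0, 3] and rank(T) ≤ 1.
Equivalently every frontal slice T[:,:,k] is c[k] times the rank-1 matrix [1, -1, 1] ∘ [3, -2, -2]. So T has rank 1 (it is nonzero).

Yes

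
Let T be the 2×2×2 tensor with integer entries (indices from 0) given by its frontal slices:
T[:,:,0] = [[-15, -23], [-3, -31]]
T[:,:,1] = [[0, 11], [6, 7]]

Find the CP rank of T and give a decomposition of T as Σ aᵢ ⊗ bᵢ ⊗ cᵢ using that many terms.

Lower bound: the mode-3 unfolding of T (rows indexed by k, columns by (i,j) = (0,0), (0,1), (1,0), (1,1)) is [[-15, -23, -3, -31], [0, 11, 6, 7]].
There the 2×2 minor on rows k ∈ {0, 1}, columns (i,j) ∈ {(0,0), (0,1)} is det [[-15, -23], [0, 11]] = -165 ≠ 0, so this unfolding has rank ≥ 2; CP rank is at least every unfolding rank, so rank(T) ≥ 2. (Unfolding ranks only ever bound the CP rank from below — rank(T) can be strictly larger than all of them — so the matching upper bound has to come from an explicit 2-term decomposition.)
Upper bound — finding two terms. Write S_k = T[:,:,k] for the frontal slices: S₀ = [[-15, -23], [-3, -31]], S₁ = [[0, 11], [6, 7]].
If T = a₁ ⊗ b₁ ⊗ c₁ + a₂ ⊗ b₂ ⊗ c₂ then each S_k = c₁[k]·a₁b₁ᵀ + c₂[k]·a₂b₂ᵀ. S₀ and S₁ are linearly independent, so a₁b₁ᵀ and a₂b₂ᵀ must span the same plane of matrices: they are the rank-1 matrices of the form x·S₀ + y·S₁.
det(x·S₀ + y·S₁) is 396·x² + 66·xy − 66·y² = 66·(3·x − y)(2·x + y), vanishing at (x:y) = (1:3) and (1:-2).
M₁ = S₀ + 3·S₁ = [[-15, 10], [15, -10]] = (-5)·[1, -1][3, -2]ᵀ and M₂ = S₀ − 2·S₁ = [[-15, -45], [-15, -45]] = (-15)·[1, 1][1, 3]ᵀ, so take a₁ = [1, -1], b₁ = [3, -2], a₂ = [1, 1], b₂ = [1, 3].
Each slice is an integer combination of E₁ = a₁b₁ᵀ and E₂ = a₂b₂ᵀ: S₀ = −2·E₁ − 9·E₂, S₁ = −E₁ + 3·E₂; reading off coefficients, c₁ = [-2, -1] and c₂ = [-9, 3].
Hence T = [1, -1] ⊗ [3, -2] ⊗ [-2, -1] + [1, 1] ⊗ [1, 3] ⊗ [-9, 3], so rank(T) ≤ 2.
These bounds meet, so rank(T) = 2.

rank(T) = 2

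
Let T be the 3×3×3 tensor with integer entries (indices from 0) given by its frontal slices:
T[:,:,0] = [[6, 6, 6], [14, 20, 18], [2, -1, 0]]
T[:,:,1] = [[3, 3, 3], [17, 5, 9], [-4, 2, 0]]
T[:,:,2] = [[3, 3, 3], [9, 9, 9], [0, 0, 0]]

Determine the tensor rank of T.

Lower bound: the mode-1 unfolding of T (rows indexed by i, columns by (j,k) = (0,0), (0,1), (0,2), (1,0), (1,1), (1,2), (2,0), (2,1), (2,2)) is [[6, 3, 3, 6, 3, 3, 6, 3, 3], [14, 17, 9, 20, 5, 9, 18, 9, 9], [2, -4, 0, -1, 2, 0, 0, 0, 0]].
There the 2×2 minor on rows i ∈ {0, 1}, columns (j,k) ∈ {(0,0), (0,1)} is det [[6, 3], [14, 17]] = 60 ≠ 0, so this unfolding has rank ≥ 2; CP rank is at least every unfolding rank, so rank(T) ≥ 2. (Unfolding ranks only ever bound the CP rank from below — rank(T) can be strictly larger than all of them — so the matching upper bound has to come from an explicit 2-term decomposition.)
Upper bound — finding two terms. Write S_k = T[:,:,k] for the frontal slices: S₀ = [[6, 6, 6], [14, 20, 18], [2, -1, 0]], S₁ = [[3, 3, 3], [17, 5, 9], [-4, 2, 0]], S₂ = [[3, 3, 3], [9, 9, 9], [0, 0, 0]].
If T = a₁ ⊗ b₁ ⊗ c₁ + a₂ ⊗ b₂ ⊗ c₂ then each S_k = c₁[k]·a₁b₁ᵀ + c₂[k]·a₂b₂ᵀ. S₀ and S₁ are linearly independent, so a₁b₁ᵀ and a₂b₂ᵀ must span the same plane of matrices: they are the rank-1 matrices of the form x·S₀ + y·S₁.
The 2×2 minor of x·S₀ + y·S₁ on rows {0,1}, columns {0,1} is 36·x² − 54·xy − 36·y² = 18·(x − 2·y)(2·x + y), vanishing at (x:y) = (2:1) and (1:-2).
M₁ = 2·S₀ + S₁ = [[15, 15, 15], [45, 45, 45], [0, 0, 0]] = 15·[1, 3, 0][1, 1, 1]ᵀ and M₂ = S₀ − 2·S₁ = [[0, 0, 0], [-20, 10, 0], [10, -5, 0]] = (-5)·[0, 2, -1][2, -1, 0]ᵀ, so take a₁ = [1, 3, 0], b₁ = [1, 1, 1], a₂ = [0, 2, -1], b₂ = [2, -1, 0].
Each slice is an integer combination of E₁ = a₁b₁ᵀ and E₂ = a₂b₂ᵀ: S₀ = 6·E₁ − E₂, S₁ = 3·E₁ + 2·E₂, S₂ = 3·E₁; reading off coefficients, c₁ = [6, 3, 3] and c₂ = [-1, 2, 0].
Hence T = [1, 3, 0] ⊗ [1, 1, 1] ⊗ [6, 3, 3] + [0, 2, -1] ⊗ [2, -1, 0] ⊗ [-1, 2, 0], so rank(T) ≤ 2.
These bounds meet, so rank(T) = 2.

2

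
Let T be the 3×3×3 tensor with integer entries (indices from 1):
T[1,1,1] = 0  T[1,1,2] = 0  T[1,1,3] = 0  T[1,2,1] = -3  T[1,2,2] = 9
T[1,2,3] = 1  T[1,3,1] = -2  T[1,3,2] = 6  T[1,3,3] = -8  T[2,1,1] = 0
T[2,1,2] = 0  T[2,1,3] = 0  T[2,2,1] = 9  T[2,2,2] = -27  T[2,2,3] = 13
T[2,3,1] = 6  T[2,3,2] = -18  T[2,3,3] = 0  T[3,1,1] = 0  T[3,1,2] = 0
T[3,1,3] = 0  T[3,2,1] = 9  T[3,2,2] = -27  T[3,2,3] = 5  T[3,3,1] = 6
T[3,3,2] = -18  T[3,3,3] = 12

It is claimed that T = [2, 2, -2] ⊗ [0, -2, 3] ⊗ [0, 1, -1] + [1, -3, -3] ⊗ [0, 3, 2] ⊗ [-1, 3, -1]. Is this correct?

Reconstruct entry (1,2,2) from the claimed factors: Σₗ aₗ[1]bₗ[2]cₗ[2] = (2)·(-2)·(1) + (1)·(3)·(3) = 5, but T[1,2,2] = 9. The claim is false.

No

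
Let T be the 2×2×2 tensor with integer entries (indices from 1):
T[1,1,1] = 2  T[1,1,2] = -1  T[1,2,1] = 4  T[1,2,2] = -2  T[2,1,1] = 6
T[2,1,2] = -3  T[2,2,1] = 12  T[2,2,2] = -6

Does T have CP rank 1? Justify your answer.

Yes

If T = a ⊗ b ⊗ c then every fibre of T is a multiple of the corresponding factor, so read the factors off the fibres through the nonzero entry T[1,1,1] = 2.
The mode-1 fibre T[:,1,1] = [2, 6] gives a = [1, 3] (primitive direction); the mode-2 fibre T[1,:,1] = [2, 4] gives b = [1, 2]; then c[k] = T[1,1,k] / (a[1]·b[1]) = [2, -1] / 1 = [2, -1].
Expanding [1, 3] ⊗ [1, 2] ⊗ [2, -1] reproduces all 8 entries of T, so T = [1, 3] ⊗ [1, 2] ⊗ [2, -1] and rank(T) ≤ 1.
Equivalently every frontal slice T[:,:,k] is c[k] times the rank-1 matrix [1, 3] ⊗ [1, 2]. So T has rank 1 (it is nonzero).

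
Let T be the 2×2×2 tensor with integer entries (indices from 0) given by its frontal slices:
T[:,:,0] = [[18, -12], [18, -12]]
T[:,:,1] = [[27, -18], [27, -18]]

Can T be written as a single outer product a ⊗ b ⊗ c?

Yes

The mode-1 fibre T[:,0,0] = [18, 18] gives a = [1, 1] (primitive direction); the mode-2 fibre T[0,:,0] = [18, -12] gives b = [3, -2]; then c[k] = T[0,0,k] / (a[0]·b[0]) = [18, 27] / 3 = [6, 9].
Expanding [1, 1] ⊗ [3, -2] ⊗ [6, 9] reproduces all 8 entries of T, so T = [1, 1] ⊗ [3, -2] ⊗ [6, 9] and rank(T) ≤ 1.
Equivalently every frontal slice T[:,:,k] is c[k] times the rank-1 matrix [1, 1] ⊗ [3, -2]. So T has rank 1 (it is nonzero).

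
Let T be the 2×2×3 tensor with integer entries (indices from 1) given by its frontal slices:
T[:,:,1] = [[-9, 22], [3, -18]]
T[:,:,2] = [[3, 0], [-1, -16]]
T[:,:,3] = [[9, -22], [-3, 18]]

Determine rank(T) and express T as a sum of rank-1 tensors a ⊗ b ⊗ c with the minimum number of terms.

rank(T) = 2

Lower bound: the mode-2 unfolding of T (rows indexed by j, columns by (i,k) = (1,1), (1,2), (1,3), (2,1), (2,2), (2,3)) is [[-9, 3, 9, 3, -1, -3], [22, 0, -22, -18, -16, 18]].
There the 2×2 minor on rows j ∈ {1, 2}, columns (i,k) ∈ {(1,1), (1,2)} is det [[-9, 3], [22, 0]] = -66 ≠ 0, so this unfolding has rank ≥ 2; CP rank is at least every unfolding rank, so rank(T) ≥ 2. (Unfolding ranks only ever bound the CP rank from below — rank(T) can be strictly larger than all of them — so the matching upper bound has to come from an explicit 2-term decomposition.)
Upper bound — finding two terms. Write S_k = T[:,:,k] for the frontal slices: S₁ = [[-9, 22], [3, -18]], S₂ = [[3, 0], [-1, -16]], S₃ = [[9, -22], [-3, 18]].
If T = a₁ ⊗ b₁ ⊗ c₁ + a₂ ⊗ b₂ ⊗ c₂ then each S_k = c₁[k]·a₁b₁ᵀ + c₂[k]·a₂b₂ᵀ. S₁ and S₂ are linearly independent, so a₁b₁ᵀ and a₂b₂ᵀ must span the same plane of matrices: they are the rank-1 matrices of the form x·S₁ + y·S₂.
det(x·S₁ + y·S₂) is 96·x² + 112·xy − 48·y² = 16·(2·x + 3·y)(3·x − y), vanishing at (x:y) = (3:-2) and (1:3).
M₁ = 3·S₁ − 2·S₂ = [[-33, 66], [11, -22]] = (-11)·[3, -1][1, -2]ᵀ and M₂ = S₁ + 3·S₂ = [[0, 22], [0, -66]] = 22·[1, -3][0, 1]ᵀ, so take a₁ = [3, -1], b₁ = [1, -2], a₂ = [1, -3], b₂ = [0, 1].
Each slice is an integer combination of E₁ = a₁b₁ᵀ and E₂ = a₂b₂ᵀ: S₁ = −3·E₁ + 4·E₂, S₂ = E₁ + 6·E₂, S₃ = 3·E₁ − 4·E₂; reading off coefficients, c₁ = [-3, 1, 3] and c₂ = [4, 6, -4].
Hence T = [3, -1] ⊗ [1, -2] ⊗ [-3, 1, 3] + [1, -3] ⊗ [0, 1] ⊗ [4, 6, -4], so rank(T) ≤ 2.
These bounds meet, so rank(T) = 2.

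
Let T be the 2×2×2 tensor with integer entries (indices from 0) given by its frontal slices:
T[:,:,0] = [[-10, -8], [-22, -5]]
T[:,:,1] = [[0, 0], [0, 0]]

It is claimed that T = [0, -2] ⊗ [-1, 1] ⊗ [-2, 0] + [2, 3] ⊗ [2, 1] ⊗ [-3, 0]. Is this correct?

No

Reconstruct entry (0,0,0) from the claimed factors: Σₗ aₗ[0]bₗ[0]cₗ[0] = (0)·(-1)·(-2) + (2)·(2)·(-3) = -12, but T[0,0,0] = -10. The claim is false.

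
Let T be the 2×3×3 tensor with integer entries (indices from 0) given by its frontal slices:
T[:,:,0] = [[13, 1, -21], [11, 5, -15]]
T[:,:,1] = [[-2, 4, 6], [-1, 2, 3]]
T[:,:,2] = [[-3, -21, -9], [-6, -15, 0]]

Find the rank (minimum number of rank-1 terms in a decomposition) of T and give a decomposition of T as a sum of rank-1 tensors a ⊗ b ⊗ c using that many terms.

Lower bound: the mode-2 unfolding of T (rows indexed by j, columns by (i,k) = (0,0), (0,1), (0,2), (1,0), (1,1), (1,2)) is [[13, -2, -3, 11, -1, -6], [1, 4, -21, 5, 2, -15], [-21, 6, -9, -15, 3, 0]].
There the 2×2 minor on rows j ∈ {0, 1}, columns (i,k) ∈ {(0,0), (0,1)} is det [[13, -2], [1, 4]] = 54 ≠ 0, so this unfolding has rank ≥ 2; CP rank is at least every unfolding rank, so rank(T) ≥ 2. (This is only a lower bound: in general the CP rank may exceed every unfolding rank, so we still need to exhibit 2 rank-1 terms summing to T.)
Upper bound — finding two terms. Write S_k = T[:,:,k] for the frontal slices: S₀ = [[13, 1, -21], [11, 5, -15]], S₁ = [[-2, 4, 6], [-1, 2, 3]], S₂ = [[-3, -21, -9], [-6, -15, 0]].
If T = a₁ ⊗ b₁ ⊗ c₁ + a₂ ⊗ b₂ ⊗ c₂ then each S_k = c₁[k]·a₁b₁ᵀ + c₂[k]·a₂b₂ᵀ. S₀ and S₁ are linearly independent, so a₁b₁ᵀ and a₂b₂ᵀ must span the same plane of matrices: they are the rank-1 matrices of the form x·S₀ + y·S₁.
The 2×2 minor of x·S₀ + y·S₁ on rows {0,1}, columns {0,1} is 54·x² − 27·xy = 27·(2·x − y)(x), vanishing at (x:y) = (1:2) and (0:1).
M₁ = S₀ + 2·S₁ = [[9, 9, -9], [9, 9, -9]] = 9·(1, 1)(1, 1, -1)ᵀ and M₂ = S₁ = [[-2, 4, 6], [-1, 2, 3]] = −(2, 1)(1, -2, -3)ᵀ, so take a₁ = (1, 1), b₁ = (1, 1, -1), a₂ = (2, 1), b₂ = (1, -2, -3).
Each slice is an integer combination of E₁ = a₁b₁ᵀ and E₂ = a₂b₂ᵀ: S₀ = 9·E₁ + 2·E₂, S₁ = −E₂, S₂ = −9·E₁ + 3·E₂; reading off coefficients, c₁ = (9, 0, -9) and c₂ = (2, -1, 3).
Hence T = (1, 1) ⊗ (1, 1, -1) ⊗ (9, 0, -9) + (2, 1) ⊗ (1, -2, -3) ⊗ (2, -1, 3), so rank(T) ≤ 2.
These bounds meet, so rank(T) = 2.

rank(T) = 2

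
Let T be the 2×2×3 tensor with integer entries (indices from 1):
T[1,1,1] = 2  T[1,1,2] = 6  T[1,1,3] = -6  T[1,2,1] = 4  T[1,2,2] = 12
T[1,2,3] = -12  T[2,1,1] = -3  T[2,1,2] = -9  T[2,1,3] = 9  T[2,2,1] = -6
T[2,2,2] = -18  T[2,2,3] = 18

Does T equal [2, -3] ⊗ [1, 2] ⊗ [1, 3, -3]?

Reconstruct entrywise from the claimed factors. For example, T[1,2,3] = -12 and Σₗ aₗ[1]bₗ[2]cₗ[3] = (2)·(2)·(-3) = -12; checking all 12 entries, every one matches. The claim holds.

Yes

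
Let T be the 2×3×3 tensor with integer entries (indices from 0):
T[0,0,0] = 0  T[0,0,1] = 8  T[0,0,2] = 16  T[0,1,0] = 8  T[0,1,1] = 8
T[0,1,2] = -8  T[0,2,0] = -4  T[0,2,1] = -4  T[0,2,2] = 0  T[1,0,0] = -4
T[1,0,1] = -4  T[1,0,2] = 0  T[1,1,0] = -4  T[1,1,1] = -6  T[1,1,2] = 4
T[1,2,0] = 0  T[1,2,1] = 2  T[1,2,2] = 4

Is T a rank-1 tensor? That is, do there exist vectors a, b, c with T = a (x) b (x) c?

The mode-3 unfolding of T (rows indexed by k, columns by (i,j) = (0,0), (0,1), (0,2), (1,0), (1,1), (1,2)) is [[0, 8, -4, -4, -4, 0], [8, 8, -4, -4, -6, 2], [16, -8, 0, 0, 4, 4]].
There the 3×3 minor on rows k ∈ {0, 1, 2}, columns (i,j) ∈ {(0,0), (0,1), (0,2)} is det [[0, 8, -4], [8, 8, -4], [16, -8, 0]] = 256 ≠ 0, so this unfolding has rank ≥ 3; CP rank is at least every unfolding rank, so rank(T) ≥ 3.
In particular rank(T) ≥ 3 > 1, so T is not rank-1.

No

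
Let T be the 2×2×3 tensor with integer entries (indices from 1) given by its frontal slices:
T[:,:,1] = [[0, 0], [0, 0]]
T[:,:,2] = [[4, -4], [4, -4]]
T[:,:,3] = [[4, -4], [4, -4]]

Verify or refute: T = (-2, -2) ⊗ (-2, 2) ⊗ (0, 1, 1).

Reconstruct entrywise from the claimed factors. For example, T[1,2,2] = -4 and Σₗ aₗ[1]bₗ[2]cₗ[2] = (-2)·(2)·(1) = -4; checking all 12 entries, every one matches. The claim holds.

Yes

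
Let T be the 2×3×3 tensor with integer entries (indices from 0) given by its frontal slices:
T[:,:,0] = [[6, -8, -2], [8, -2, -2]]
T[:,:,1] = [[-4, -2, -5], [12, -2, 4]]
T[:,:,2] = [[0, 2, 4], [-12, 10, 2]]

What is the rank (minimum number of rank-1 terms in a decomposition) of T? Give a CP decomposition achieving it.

rank(T) = 3

Lower bound: the mode-3 unfolding of T (rows indexed by k, columns by (i,j) = (0,0), (0,1), (0,2), (1,0), (1,1), (1,2)) is [[6, -8, -2, 8, -2, -2], [-4, -2, -5, 12, -2, 4], [0, 2, 4, -12, 10, 2]].
There the 3×3 minor on rows k ∈ {0, 1, 2}, columns (i,j) ∈ {(0,0), (0,1), (0,2)} is det [[6, -8, -2], [-4, -2, -5], [0, 2, 4]] = -100 ≠ 0, so this unfolding has rank ≥ 3; CP rank is at least every unfolding rank, so rank(T) ≥ 3. (Unfolding ranks only ever bound the CP rank from below — rank(T) can be strictly larger than all of them — so the matching upper bound has to come from an explicit 3-term decomposition.)
Upper bound: T is a sum of 3 rank-1 terms, T = [1, -2] ∘ [1, 1, 1] ∘ [-2, -2, 0] + [1, -1] ∘ [2, -1, 1] ∘ [2, -2, 2] + [1, 2] ∘ [2, -2, -1] ∘ [2, 1, -2] (one valid choice — decompositions are not unique — normalised so each a, b is primitive with positive first nonzero entry; check it by expanding all entries), so rank(T) ≤ 3.
These bounds meet, so rank(T) = 3.
Check entry T[0,1,0] = -8: (1)·(1)·(-2) + (1)·(-1)·(2) + (1)·(-2)·(2) = -8.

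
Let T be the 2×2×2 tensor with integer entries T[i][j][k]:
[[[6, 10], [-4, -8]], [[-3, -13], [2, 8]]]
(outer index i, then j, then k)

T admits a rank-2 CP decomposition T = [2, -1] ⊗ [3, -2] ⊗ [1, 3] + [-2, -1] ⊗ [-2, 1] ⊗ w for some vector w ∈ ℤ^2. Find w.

Subtract the known terms from T to get the rank-1 residual R = [-2, -1] ⊗ [-2, 1] ⊗ w, so R[i,j,k] = a[i]·b[j]·w[k]. Pick indices with nonzero a[0]·b[0] = (-2)·(-2) = 4. Only the fibre through (0,0,·) is needed: R[0,0,:] = T[0,0,:] − Σₗ aₗ[0]bₗ[0]cₗ = [6, 10] − (2)·(3)·[1, 3] = [0, -8]. Then w[k] = R[0,0,k] / 4 for each k, giving w = [0, -8] / 4 = [0, -2].

w = [0, -2]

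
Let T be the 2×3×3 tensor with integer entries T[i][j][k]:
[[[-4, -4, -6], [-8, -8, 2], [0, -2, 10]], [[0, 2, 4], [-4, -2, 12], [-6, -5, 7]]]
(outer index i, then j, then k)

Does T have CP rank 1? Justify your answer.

The mode-2 unfolding of T (rows indexed by j, columns by (i,k) = (0,0), (0,1), (0,2), (1,0), (1,1), (1,2)) is [[-4, -4, -6, 0, 2, 4], [-8, -8, 2, -4, -2, 12], [0, -2, 10, -6, -5, 7]].
There the 3×3 minor on rows j ∈ {0, 1, 2}, columns (i,k) ∈ {(0,0), (0,1), (0,2)} is det [[-4, -4, -6], [-8, -8, 2], [0, -2, 10]] = -112 ≠ 0, so this unfolding has rank ≥ 3; CP rank is at least every unfolding rank, so rank(T) ≥ 3.
In particular rank(T) ≥ 3 > 1, so T is not rank-1.

No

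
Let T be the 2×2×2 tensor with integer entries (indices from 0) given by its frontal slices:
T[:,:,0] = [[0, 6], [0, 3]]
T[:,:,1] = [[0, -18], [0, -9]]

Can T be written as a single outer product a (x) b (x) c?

If T = a (x) b (x) c then every fibre of T is a multiple of the corresponding factor, so read the factors off the fibres through the nonzero entry T[0,1,0] = 6.
The mode-1 fibre T[:,1,0] = [6, 3] gives a = [2, 1] (primitive direction); the mode-2 fibre T[0,:,0] = [0, 6] gives b = [0, 1]; then c[k] = T[0,1,k] / (a[0]·b[1]) = [6, -18] / 2 = [3, -9].
Expanding [2, 1] (x) [0, 1] (x) [3, -9] reproduces all 8 entries of T, so T = [2, 1] (x) [0, 1] (x) [3, -9] and rank(T) ≤ 1.
Equivalently every frontal slice T[:,:,k] is c[k] times the rank-1 matrix [2, 1] (x) [0, 1]. So T has rank 1 (it is nonzero).

Yes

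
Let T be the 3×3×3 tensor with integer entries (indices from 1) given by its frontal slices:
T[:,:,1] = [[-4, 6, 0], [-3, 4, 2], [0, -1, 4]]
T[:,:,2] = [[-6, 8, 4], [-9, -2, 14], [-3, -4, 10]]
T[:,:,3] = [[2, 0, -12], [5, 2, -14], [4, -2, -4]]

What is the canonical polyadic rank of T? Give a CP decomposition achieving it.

rank(T) = 3

Lower bound: the mode-2 unfolding of T (rows indexed by j, columns by (i,k) = (1,1), (1,2), (1,3), (2,1), (2,2), (2,3), (3,1), (3,2), (3,3)) is [[-4, -6, 2, -3, -9, 5, 0, -3, 4], [6, 8, 0, 4, -2, 2, -1, -4, -2], [0, 4, -12, 2, 14, -14, 4, 10, -4]].
There the 3×3 minor on rows j ∈ {1, 2, 3}, columns (i,k) ∈ {(1,1), (1,2), (2,2)} is det [[-4, -6, -9], [6, 8, -2], [0, 4, 14]] = -192 ≠ 0, so this unfolding has rank ≥ 3; CP rank is at least every unfolding rank, so rank(T) ≥ 3. (Unfolding ranks only ever bound the CP rank from below — rank(T) can be strictly larger than all of them — so the matching upper bound has to come from an explicit 3-term decomposition.)
Upper bound: T is a sum of 3 rank-1 terms, T = (0, 2, 1) ⊗ (1, 2, -2) ⊗ (0, -2, 1) + (2, 1, -1) ⊗ (1, -2, 2) ⊗ (-1, -1, -1) + (2, 2, 1) ⊗ (1, -1, -2) ⊗ (-1, -2, 2) (one valid choice — decompositions are not unique — normalised so each a, b is primitive with positive first nonzero entry; check it by expanding all entries), so rank(T) ≤ 3.
These bounds meet, so rank(T) = 3.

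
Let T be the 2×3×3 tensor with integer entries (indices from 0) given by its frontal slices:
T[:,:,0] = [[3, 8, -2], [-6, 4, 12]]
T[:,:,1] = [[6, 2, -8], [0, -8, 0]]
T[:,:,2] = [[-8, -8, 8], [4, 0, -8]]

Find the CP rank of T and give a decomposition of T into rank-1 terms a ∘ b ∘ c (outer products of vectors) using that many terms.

Lower bound: the mode-2 unfolding of T (rows indexed by j, columns by (i,k) = (0,0), (0,1), (0,2), (1,0), (1,1), (1,2)) is [[3, 6, -8, -6, 0, 4], [8, 2, -8, 4, -8, 0], [-2, -8, 8, 12, 0, -8]].
There the 3×3 minor on rows j ∈ {0, 1, 2}, columns (i,k) ∈ {(0,0), (0,1), (0,2)} is det [[3, 6, -8], [8, 2, -8], [-2, -8, 8]] = 48 ≠ 0, so this unfolding has rank ≥ 3; CP rank is at least every unfolding rank, so rank(T) ≥ 3. (Flattening ranks never certify an upper bound on CP rank; for that we must actually write T with 3 rank-1 terms.)
Upper bound: T is a sum of 3 rank-1 terms, T = (1, -2) ∘ (1, 2, -2) ∘ (1, 1, -1) + (1, 0) ∘ (2, 1, -2) ∘ (2, 2, -4) + (1, 2) ∘ (1, -2, -2) ∘ (-2, 1, 1) (one valid choice — decompositions are not unique — normalised so each a, b is primitive with positive first nonzero entry; check it by expanding all entries), so rank(T) ≤ 3.
These bounds meet, so rank(T) = 3.

rank(T) = 3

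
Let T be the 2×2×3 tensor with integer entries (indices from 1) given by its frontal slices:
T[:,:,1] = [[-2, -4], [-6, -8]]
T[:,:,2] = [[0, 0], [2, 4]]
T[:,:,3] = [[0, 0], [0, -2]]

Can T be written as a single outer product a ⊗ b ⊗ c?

No

The mode-3 unfolding of T (rows indexed by k, columns by (i,j) = (1,1), (1,2), (2,1), (2,2)) is [[-2, -4, -6, -8], [0, 0, 2, 4], [0, 0, 0, -2]].
There the 3×3 minor on rows k ∈ {1, 2, 3}, columns (i,j) ∈ {(1,1), (2,1), (2,2)} is det [[-2, -6, -8], [0, 2, 4], [0, 0, -2]] = 8 ≠ 0, so this unfolding has rank ≥ 3; CP rank is at least every unfolding rank, so rank(T) ≥ 3.
In particular rank(T) ≥ 3 > 1, so T is not rank-1.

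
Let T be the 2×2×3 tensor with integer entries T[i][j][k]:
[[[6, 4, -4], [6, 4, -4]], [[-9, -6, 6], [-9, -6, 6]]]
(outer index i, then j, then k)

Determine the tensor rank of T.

Lower bound: T ≠ 0 (e.g. T[0,0,0] = 6), so rank(T) ≥ 1.
Upper bound: if T = a ⊗ b ⊗ c then every fibre of T is a multiple of the corresponding factor, so read the factors off the fibres through the nonzero entry T[0,0,0] = 6.
The mode-1 fibre T[:,0,0] = [6, -9] gives a = [2, -3] (primitive direction); the mode-2 fibre T[0,:,0] = [6, 6] gives b = [1, 1]; then c[k] = T[0,0,k] / (a[0]·b[0]) = [6, 4, -4] / 2 = [3, 2, -2].
Expanding [2, -3] ⊗ [1, 1] ⊗ [3, 2, -2] reproduces all 12 entries of T, so T = [2, -3] ⊗ [1, 1] ⊗ [3, 2, -2] and rank(T) ≤ 1.
These bounds meet, so rank(T) = 1.

1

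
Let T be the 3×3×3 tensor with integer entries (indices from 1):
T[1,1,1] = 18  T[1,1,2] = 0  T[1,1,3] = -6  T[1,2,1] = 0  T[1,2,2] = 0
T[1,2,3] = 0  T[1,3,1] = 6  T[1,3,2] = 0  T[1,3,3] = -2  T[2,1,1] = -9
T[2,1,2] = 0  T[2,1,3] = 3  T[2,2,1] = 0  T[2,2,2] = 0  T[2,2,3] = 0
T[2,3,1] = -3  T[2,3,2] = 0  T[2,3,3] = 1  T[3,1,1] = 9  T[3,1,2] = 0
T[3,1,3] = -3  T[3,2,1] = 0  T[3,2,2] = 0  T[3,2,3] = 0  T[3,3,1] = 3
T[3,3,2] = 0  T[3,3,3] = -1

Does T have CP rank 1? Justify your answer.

The mode-1 fibre T[:,1,1] = [18, -9, 9] gives a = (2, -1, 1) (primitive direction); the mode-2 fibre T[1,:,1] = [18, 0, 6] gives b = (3, 0, 1); then c[k] = T[1,1,k] / (a[1]·b[1]) = [18, 0, -6] / 6 = (3, 0, -1).
Expanding (2, -1, 1) ⊗ (3, 0, 1) ⊗ (3, 0, -1) reproduces all 27 entries of T, so T = (2, -1, 1) ⊗ (3, 0, 1) ⊗ (3, 0, -1) and rank(T) ≤ 1.
Equivalently every frontal slice T[:,:,k] is c[k] times the rank-1 matrix (2, -1, 1) ⊗ (3, 0, 1). So T has rank 1 (it is nonzero).

Yes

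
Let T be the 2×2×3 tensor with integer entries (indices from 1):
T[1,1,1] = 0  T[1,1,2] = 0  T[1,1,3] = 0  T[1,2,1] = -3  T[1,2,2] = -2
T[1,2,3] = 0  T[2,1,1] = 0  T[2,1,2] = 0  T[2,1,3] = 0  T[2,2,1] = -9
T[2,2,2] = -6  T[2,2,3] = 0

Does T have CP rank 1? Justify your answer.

Yes

If T = a ⊗ b ⊗ c then every fibre of T is a multiple of the corresponding factor, so read the factors off the fibres through the nonzero entry T[1,2,1] = -3.
The mode-1 fibre T[:,2,1] = [-3, -9] gives a = [1, 3] (primitive direction); the mode-2 fibre T[1,:,1] = [0, -3] gives b = [0, 1]; then c[k] = T[1,2,k] / (a[1]·b[2]) = [-3, -2, 0] / 1 = [-3, -2, 0].
Expanding [1, 3] ⊗ [0, 1] ⊗ [-3, -2, 0] reproduces all 12 entries of T, so T = [1, 3] ⊗ [0, 1] ⊗ [-3, -2, 0] and rank(T) ≤ 1.
Equivalently every frontal slice T[:,:,k] is c[k] times the rank-1 matrix [1, 3] ⊗ [0, 1]. So T has rank 1 (it is nonzero).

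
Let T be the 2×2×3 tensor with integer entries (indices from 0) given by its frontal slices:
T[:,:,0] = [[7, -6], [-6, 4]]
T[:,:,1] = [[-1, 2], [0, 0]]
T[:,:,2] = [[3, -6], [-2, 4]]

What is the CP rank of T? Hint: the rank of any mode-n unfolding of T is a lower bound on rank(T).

3

Lower bound: the mode-3 unfolding of T (rows indexed by k, columns by (i,j) = (0,0), (0,1), (1,0), (1,1)) is [[7, -6, -6, 4], [-1, 2, 0, 0], [3, -6, -2, 4]].
There the 3×3 minor on rows k ∈ {0, 1, 2}, columns (i,j) ∈ {(0,0), (0,1), (1,0)} is det [[7, -6, -6], [-1, 2, 0], [3, -6, -2]] = -16 ≠ 0, so this unfolding has rank ≥ 3; CP rank is at least every unfolding rank, so rank(T) ≥ 3. (This is only a lower bound: in general the CP rank may exceed every unfolding rank, so we still need to exhibit 3 rank-1 terms summing to T.)
Upper bound: T is a sum of 3 rank-1 terms, T = (1, -2) ⊗ (1, -2) ⊗ (-1, 1, -1) + (1, -1) ⊗ (1, -2) ⊗ (0, -2, 4) + (1, -1) ⊗ (1, -1) ⊗ (8, 0, 0) (one valid choice — decompositions are not unique — normalised so each a, b is primitive with positive first nonzero entry; check it by expanding all entries), so rank(T) ≤ 3.
These bounds meet, so rank(T) = 3.
Check entry T[1,1,2] = 4: (-2)·(-2)·(-1) + (-1)·(-2)·(4) + (-1)·(-1)·(0) = 4.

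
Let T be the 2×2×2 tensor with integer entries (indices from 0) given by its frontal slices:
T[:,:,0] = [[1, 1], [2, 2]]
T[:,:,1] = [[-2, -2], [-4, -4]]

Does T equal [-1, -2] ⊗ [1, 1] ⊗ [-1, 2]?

Reconstruct entrywise from the claimed factors. For example, T[0,0,1] = -2 and Σₗ aₗ[0]bₗ[0]cₗ[1] = (-1)·(1)·(2) = -2; checking all 8 entries, every one matches. The claim holds.

Yes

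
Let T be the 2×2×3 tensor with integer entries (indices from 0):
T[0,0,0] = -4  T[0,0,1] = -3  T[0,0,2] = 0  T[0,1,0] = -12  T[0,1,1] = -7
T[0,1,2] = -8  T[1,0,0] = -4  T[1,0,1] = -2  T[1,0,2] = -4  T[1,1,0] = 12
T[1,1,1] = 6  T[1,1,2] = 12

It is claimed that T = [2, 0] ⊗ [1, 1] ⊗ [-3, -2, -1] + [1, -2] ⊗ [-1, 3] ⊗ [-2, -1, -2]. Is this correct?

Reconstruct entrywise from the claimed factors. For example, T[1,0,2] = -4 and Σₗ aₗ[1]bₗ[0]cₗ[2] = (0)·(1)·(-1) + (-2)·(-1)·(-2) = -4; checking all 12 entries, every one matches. The claim holds.

Yes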